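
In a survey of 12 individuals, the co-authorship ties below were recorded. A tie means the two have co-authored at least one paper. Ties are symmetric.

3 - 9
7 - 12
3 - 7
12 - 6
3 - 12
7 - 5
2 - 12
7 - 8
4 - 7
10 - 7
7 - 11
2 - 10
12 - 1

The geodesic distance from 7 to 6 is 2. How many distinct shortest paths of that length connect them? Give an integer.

1

The shortest distance is 2, and the only length-2 path is 7–12–6. So there is exactly 1 shortest path.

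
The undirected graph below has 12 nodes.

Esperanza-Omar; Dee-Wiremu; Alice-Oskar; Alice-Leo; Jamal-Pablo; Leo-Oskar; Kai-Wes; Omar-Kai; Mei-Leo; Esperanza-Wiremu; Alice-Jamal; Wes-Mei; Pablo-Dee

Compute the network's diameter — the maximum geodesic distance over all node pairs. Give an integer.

Eccentricity of each node (its greatest distance to any other): Alice:5, Dee:5, Esperanza:6, Jamal:5, Kai:5, Leo:5, Mei:5, Omar:5, Oskar:6, Pablo:5, Wes:5, Wiremu:5.
The maximum eccentricity is 6, realized for instance by the pair Esperanza–Oskar via Esperanza – Wiremu – Dee – Pablo – Jamal – Alice – Oskar. So the diameter is 6.

6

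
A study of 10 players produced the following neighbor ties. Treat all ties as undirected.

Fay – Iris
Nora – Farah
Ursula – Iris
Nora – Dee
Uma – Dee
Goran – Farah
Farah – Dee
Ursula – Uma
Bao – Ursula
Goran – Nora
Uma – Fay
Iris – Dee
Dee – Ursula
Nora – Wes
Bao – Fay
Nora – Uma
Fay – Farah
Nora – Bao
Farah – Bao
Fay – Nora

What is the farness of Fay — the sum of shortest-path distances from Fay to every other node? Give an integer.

Distances from Fay: Bao:1, Dee:2, Farah:1, Goran:2, Iris:1, Nora:1, Uma:1, Ursula:2, Wes:2.
Sum = 1 + 2 + 1 + 2 + 1 + 1 + 1 + 2 + 2 = 13.

13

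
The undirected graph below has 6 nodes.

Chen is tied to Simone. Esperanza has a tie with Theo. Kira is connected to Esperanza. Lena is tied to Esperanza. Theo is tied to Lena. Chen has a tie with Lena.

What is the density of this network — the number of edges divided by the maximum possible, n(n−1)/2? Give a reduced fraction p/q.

There are 6 edges and 6 nodes, so the maximum possible is C(6,2) = 15.
Density = 6/15 = 2/5.

2/5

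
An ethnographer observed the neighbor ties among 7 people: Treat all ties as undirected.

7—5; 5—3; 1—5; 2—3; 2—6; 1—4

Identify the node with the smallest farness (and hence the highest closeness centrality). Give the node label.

Farness (sum of distances to all others) for each node — 1:13, 2:14, 3:11, 4:18, 5:10, 6:19, 7:15.
The smallest farness is 10, for 5, so 5 has the highest closeness.

5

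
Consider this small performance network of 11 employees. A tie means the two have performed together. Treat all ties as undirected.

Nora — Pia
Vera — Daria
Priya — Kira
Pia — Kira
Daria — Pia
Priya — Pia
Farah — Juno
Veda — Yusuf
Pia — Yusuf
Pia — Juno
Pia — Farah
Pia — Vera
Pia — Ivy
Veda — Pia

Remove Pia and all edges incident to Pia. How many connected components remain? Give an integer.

6

Without Pia, the remaining ties split the others into: {Daria, Vera}; {Ivy}; {Farah, Juno}; {Veda, Yusuf}; {Kira, Priya}; {Nora}.
That's 6 separate components.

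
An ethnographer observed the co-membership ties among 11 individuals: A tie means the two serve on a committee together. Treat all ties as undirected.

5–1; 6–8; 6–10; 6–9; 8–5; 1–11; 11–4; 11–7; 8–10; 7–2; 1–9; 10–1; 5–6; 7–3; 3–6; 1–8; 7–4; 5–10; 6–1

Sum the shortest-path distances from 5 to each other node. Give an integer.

Distances from 5: 1:1, 2:4, 3:2, 4:3, 6:1, 7:3, 8:1, 9:2, 10:1, 11:2.
Sum = 1 + 4 + 2 + 3 + 1 + 3 + 1 + 2 + 1 + 2 = 20.

20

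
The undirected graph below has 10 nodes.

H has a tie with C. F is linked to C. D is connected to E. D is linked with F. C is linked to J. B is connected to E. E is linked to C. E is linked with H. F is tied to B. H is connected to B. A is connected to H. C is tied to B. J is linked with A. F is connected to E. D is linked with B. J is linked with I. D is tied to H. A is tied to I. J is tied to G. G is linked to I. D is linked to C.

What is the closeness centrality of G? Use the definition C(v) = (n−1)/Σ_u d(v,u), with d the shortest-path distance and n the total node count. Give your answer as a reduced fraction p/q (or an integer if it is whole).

Distances from G: A:2, B:3, C:2, D:3, E:3, F:3, H:3, I:1, J:1. Sum = 21.
n = 10, so closeness = 9/21 = 3/7.

3/7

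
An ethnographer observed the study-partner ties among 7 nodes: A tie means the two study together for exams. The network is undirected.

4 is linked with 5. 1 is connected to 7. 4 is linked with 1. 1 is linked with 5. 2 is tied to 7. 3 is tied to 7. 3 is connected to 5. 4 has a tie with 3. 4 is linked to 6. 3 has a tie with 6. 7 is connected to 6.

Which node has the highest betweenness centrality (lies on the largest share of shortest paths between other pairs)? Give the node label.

Unnormalized betweenness of each node: 1:5/3, 2:0, 3:13/6, 4:4/3, 5:1/3, 6:2/3, 7:35/6.
7 has the largest value, 35/6, making it the main broker — the node through which the most shortest paths run.

7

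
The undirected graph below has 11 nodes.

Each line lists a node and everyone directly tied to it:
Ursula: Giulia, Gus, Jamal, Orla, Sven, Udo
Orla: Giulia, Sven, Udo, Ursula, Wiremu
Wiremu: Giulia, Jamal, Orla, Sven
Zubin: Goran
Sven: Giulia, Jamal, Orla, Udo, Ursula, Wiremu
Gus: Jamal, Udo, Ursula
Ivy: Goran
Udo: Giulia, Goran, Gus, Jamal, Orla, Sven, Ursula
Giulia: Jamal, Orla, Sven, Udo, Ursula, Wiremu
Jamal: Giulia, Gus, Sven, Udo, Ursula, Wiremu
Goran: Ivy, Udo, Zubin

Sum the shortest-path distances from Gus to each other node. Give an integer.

19

Distances from Gus: Giulia:2, Goran:2, Ivy:3, Jamal:1, Orla:2, Sven:2, Udo:1, Ursula:1, Wiremu:2, Zubin:3.
Sum = 2 + 2 + 3 + 1 + 2 + 2 + 1 + 1 + 2 + 3 = 19.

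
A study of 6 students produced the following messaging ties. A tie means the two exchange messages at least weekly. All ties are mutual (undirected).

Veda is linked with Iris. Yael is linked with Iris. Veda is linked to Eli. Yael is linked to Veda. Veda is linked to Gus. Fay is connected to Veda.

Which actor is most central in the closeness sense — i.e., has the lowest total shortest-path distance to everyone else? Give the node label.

Farness (sum of distances to all others) for each node — Eli:9, Fay:9, Gus:9, Iris:8, Veda:5, Yael:8.
The smallest farness is 5, for Veda, so Veda has the highest closeness.

Veda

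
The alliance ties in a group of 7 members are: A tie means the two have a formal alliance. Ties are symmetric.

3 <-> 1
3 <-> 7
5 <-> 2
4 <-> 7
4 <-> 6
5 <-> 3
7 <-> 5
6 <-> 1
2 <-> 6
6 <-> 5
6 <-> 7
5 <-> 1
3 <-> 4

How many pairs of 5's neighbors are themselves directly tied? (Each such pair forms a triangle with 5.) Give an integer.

5's neighbors: 1, 2, 3, 6, and 7.
Neighbor pairs that are themselves tied: 5–1–3; 5–1–6; 5–2–6; 5–3–7; 5–6–7. Each forms one triangle with 5, for 5 in total.

5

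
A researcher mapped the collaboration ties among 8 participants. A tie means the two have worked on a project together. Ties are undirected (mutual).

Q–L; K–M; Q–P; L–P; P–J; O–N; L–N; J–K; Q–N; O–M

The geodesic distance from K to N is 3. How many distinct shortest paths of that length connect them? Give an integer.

The shortest distance is 3, and the only length-3 path is K–M–O–N. So there is exactly 1 shortest path.

1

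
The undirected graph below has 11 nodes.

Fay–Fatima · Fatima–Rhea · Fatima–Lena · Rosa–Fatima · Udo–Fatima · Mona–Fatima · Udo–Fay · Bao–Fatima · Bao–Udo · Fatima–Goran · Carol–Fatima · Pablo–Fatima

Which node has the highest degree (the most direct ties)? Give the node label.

Fatima

Degrees — Bao:2, Carol:1, Fatima:10, Fay:2, Goran:1, Lena:1, Mona:1, Pablo:1, Rhea:1, Rosa:1, Udo:3.
The maximum is 10, attained only by Fatima.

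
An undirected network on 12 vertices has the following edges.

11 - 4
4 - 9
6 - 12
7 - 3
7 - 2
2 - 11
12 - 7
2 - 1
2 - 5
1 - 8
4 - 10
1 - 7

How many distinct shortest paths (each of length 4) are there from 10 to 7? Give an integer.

The shortest distance is 4, and the only length-4 path is 10–4–11–2–7. So there is exactly 1 shortest path.

1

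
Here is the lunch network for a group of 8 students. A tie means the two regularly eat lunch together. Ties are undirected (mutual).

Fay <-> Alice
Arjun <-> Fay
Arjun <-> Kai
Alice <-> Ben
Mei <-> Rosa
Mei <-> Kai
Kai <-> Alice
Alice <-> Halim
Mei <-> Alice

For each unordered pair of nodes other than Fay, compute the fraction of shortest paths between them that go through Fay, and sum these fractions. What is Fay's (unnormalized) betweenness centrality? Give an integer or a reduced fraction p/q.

3/2

Pairs whose geodesics pass through Fay — Ben–Arjun: 1/2; Halim–Arjun: 1/2; Arjun–Alice: 1/2.
All other pairs contribute 0.
Summing the contributions gives betweenness(Fay) = 3/2.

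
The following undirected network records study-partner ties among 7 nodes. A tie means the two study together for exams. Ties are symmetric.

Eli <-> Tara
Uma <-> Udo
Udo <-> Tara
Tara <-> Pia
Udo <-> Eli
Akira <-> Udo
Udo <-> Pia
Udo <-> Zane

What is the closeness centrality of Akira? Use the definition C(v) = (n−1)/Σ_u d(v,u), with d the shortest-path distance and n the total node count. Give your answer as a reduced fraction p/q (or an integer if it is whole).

6/11

Distances from Akira: Eli:2, Pia:2, Tara:2, Udo:1, Uma:2, Zane:2. Sum = 11.
n = 7, so closeness = 6/11.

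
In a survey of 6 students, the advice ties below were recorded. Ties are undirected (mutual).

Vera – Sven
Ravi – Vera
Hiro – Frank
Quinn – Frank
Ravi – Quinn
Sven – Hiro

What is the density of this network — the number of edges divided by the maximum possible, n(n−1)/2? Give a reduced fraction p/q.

There are 6 edges and 6 nodes, so the maximum possible is C(6,2) = 15.
Density = 6/15 = 2/5.

2/5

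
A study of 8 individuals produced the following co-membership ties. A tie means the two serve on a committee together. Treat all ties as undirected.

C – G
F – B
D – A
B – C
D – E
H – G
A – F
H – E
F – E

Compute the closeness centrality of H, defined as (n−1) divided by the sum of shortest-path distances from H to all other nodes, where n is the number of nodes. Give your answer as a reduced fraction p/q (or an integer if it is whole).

Distances from H: A:3, B:3, C:2, D:2, E:1, F:2, G:1. Sum = 14.
n = 8, so closeness = 7/14 = 1/2.

1/2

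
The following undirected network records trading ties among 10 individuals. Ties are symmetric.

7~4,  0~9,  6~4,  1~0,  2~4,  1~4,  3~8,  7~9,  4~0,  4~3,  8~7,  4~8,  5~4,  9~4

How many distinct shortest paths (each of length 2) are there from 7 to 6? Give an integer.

The shortest distance is 2, and the only length-2 path is 7–4–6. So there is exactly 1 shortest path.

1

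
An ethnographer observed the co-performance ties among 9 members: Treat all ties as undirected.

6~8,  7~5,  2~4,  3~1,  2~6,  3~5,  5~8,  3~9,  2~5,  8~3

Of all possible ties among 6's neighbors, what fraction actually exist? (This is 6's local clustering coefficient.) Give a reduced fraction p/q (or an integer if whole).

6's neighbors: 2 and 8 (k = 2).
Possible neighbor pairs: C(2,2) = 1. Edges among them: none → e = 0.
Clustering(6) = 0/1.

0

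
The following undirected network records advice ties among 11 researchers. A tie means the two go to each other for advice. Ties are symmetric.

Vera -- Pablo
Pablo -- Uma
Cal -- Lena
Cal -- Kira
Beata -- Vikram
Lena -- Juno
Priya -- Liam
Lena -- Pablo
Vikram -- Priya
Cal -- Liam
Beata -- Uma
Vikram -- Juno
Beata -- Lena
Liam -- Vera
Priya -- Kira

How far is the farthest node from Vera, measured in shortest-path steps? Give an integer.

3

Distances from Vera: Beata:3, Cal:2, Juno:3, Kira:3, Lena:2, Liam:1, Pablo:1, Priya:2, Uma:2, Vikram:3.
The largest is 3 (to Juno, Beata, Kira, and Vikram), so the eccentricity of Vera is 3.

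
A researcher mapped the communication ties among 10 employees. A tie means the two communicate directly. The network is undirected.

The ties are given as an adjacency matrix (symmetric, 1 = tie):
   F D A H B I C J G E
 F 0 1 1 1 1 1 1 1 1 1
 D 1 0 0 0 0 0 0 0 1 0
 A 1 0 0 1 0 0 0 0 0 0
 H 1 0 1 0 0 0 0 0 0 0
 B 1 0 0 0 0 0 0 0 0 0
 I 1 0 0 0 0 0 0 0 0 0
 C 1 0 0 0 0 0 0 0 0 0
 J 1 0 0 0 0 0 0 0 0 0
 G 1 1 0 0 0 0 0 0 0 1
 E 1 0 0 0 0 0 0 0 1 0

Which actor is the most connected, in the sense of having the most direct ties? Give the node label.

F

Degrees — A:2, B:1, C:1, D:2, E:2, F:9, G:3, H:2, I:1, J:1.
The maximum is 9, attained only by F.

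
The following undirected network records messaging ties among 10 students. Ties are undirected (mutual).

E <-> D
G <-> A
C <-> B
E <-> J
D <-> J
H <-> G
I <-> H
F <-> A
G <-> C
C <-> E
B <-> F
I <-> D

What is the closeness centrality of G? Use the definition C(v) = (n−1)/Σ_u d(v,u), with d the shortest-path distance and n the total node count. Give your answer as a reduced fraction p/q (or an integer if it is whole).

9/17

Distances from G: A:1, B:2, C:1, D:3, E:2, F:2, H:1, I:2, J:3. Sum = 17.
n = 10, so closeness = 9/17.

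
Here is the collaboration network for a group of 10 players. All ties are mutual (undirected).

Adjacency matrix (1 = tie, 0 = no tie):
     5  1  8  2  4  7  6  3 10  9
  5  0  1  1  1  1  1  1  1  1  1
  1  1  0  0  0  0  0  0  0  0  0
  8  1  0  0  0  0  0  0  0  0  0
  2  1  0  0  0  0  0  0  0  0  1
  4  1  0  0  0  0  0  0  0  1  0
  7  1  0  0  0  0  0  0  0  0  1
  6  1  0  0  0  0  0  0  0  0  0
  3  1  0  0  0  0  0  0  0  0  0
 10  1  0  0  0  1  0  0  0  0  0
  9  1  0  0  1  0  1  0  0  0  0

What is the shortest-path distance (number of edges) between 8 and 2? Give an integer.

One shortest route is 8 – 5 – 2, which uses 2 edges, and 8 and 2 are not directly tied, so nothing shorter exists. So d(8,2) = 2.

2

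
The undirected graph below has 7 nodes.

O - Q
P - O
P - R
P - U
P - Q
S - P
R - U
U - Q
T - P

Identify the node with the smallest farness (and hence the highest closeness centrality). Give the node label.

P

Farness (sum of distances to all others) for each node — O:10, P:6, Q:9, R:10, S:11, T:11, U:9.
The smallest farness is 6, for P, so P has the highest closeness.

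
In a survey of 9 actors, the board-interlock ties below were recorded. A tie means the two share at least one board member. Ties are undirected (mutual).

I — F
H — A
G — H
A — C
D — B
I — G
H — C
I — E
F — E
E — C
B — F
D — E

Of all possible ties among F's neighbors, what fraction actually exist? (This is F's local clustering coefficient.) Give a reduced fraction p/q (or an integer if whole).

F's neighbors: B, E, and I (k = 3).
Possible neighbor pairs: C(3,2) = 3. Edges among them: E–I → e = 1.
Clustering(F) = 1/3.

1/3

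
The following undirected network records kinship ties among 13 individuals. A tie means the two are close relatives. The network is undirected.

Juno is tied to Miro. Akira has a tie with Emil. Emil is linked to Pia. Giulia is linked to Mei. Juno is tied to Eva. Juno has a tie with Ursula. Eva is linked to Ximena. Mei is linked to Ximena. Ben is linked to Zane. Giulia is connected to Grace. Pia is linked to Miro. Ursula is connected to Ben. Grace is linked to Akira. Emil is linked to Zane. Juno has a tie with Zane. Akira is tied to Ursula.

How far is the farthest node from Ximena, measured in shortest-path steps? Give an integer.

4

Distances from Ximena: Akira:4, Ben:4, Emil:4, Eva:1, Giulia:2, Grace:3, Juno:2, Mei:1, Miro:3, Pia:4, Ursula:3, Zane:3.
The largest is 4 (to Pia, Ben, Akira, and Emil), so the eccentricity of Ximena is 4.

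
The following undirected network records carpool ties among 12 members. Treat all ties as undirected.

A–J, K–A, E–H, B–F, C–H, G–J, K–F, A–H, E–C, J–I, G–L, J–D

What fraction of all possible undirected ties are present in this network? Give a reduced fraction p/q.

2/11

There are 12 edges and 12 nodes, so the maximum possible is C(12,2) = 66.
Density = 12/66 = 2/11.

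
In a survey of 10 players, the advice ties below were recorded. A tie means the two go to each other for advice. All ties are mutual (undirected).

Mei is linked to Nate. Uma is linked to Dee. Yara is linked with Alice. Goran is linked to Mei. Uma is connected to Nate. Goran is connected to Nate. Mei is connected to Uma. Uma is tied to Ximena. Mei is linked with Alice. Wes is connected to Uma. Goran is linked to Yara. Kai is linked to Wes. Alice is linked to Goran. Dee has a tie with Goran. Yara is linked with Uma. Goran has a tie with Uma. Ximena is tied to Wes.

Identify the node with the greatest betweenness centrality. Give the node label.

Uma

Unnormalized betweenness of each node: Alice:1/3, Dee:0, Goran:31/6, Kai:0, Mei:11/6, Nate:0, Uma:61/3, Wes:8, Ximena:0, Yara:4/3.
Uma has the largest value, 61/3, making it the main broker — the node through which the most shortest paths run.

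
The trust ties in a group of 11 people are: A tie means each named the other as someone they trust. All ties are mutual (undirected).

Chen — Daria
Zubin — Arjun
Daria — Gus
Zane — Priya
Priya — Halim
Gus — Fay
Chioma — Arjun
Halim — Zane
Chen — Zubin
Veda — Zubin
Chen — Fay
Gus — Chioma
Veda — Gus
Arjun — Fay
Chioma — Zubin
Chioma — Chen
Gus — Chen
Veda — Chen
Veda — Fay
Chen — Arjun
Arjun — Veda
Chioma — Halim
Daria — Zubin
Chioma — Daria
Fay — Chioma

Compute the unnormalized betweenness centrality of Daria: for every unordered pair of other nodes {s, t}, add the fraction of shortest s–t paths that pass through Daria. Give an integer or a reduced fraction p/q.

1/4

Pairs whose geodesics pass through Daria — Zubin–Gus: 1/4.
All other pairs contribute 0.
Summing the contributions gives betweenness(Daria) = 1/4.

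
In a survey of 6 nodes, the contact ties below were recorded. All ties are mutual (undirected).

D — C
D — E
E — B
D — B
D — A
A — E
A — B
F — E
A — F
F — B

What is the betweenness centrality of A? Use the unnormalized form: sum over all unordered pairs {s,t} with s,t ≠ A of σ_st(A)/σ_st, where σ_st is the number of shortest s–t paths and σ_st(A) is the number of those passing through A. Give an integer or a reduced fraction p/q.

2/3

Pairs whose geodesics pass through A — D–F: 1/3; F–C: 1/3.
All other pairs contribute 0.
Summing the contributions gives betweenness(A) = 2/3.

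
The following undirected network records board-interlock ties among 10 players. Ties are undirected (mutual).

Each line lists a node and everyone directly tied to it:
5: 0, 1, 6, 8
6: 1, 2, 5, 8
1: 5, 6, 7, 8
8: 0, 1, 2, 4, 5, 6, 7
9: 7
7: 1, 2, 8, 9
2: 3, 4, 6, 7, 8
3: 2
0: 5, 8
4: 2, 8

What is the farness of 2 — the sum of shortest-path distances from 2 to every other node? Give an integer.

13

Distances from 2: 0:2, 1:2, 3:1, 4:1, 5:2, 6:1, 7:1, 8:1, 9:2.
Sum = 2 + 2 + 1 + 1 + 2 + 1 + 1 + 1 + 2 = 13.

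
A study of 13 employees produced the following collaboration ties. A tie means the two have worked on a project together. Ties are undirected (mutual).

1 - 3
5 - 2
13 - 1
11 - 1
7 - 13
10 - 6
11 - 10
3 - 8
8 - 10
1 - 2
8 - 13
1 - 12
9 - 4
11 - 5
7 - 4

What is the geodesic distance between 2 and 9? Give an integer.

One shortest route is 2 – 1 – 13 – 7 – 4 – 9, which uses 5 edges, and at distance 4 from 2 we only reach {4, 6}, which does not include 9. So d(2,9) = 5.

5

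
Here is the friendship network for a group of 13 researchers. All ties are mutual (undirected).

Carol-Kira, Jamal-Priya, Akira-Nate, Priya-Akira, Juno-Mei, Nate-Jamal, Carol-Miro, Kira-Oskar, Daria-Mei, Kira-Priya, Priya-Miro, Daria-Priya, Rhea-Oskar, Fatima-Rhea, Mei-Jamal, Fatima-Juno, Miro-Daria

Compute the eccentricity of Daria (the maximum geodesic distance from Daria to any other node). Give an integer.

4

Distances from Daria: Akira:2, Carol:2, Fatima:3, Jamal:2, Juno:2, Kira:2, Mei:1, Miro:1, Nate:3, Oskar:3, Priya:1, Rhea:4.
The largest is 4 (to Rhea), so the eccentricity of Daria is 4.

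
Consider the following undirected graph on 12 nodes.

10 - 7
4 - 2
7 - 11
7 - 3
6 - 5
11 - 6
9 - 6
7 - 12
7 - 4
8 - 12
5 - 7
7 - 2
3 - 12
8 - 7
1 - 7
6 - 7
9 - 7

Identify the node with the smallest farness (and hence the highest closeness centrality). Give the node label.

7

Farness (sum of distances to all others) for each node — 1:21, 2:20, 3:20, 4:20, 5:20, 6:18, 7:11, 8:20, 9:20, 10:21, 11:20, 12:19.
The smallest farness is 11, for 7, so 7 has the highest closeness.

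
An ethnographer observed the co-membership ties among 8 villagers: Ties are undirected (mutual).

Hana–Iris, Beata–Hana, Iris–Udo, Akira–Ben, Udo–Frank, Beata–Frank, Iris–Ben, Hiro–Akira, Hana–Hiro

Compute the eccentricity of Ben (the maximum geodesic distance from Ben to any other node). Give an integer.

3

Distances from Ben: Akira:1, Beata:3, Frank:3, Hana:2, Hiro:2, Iris:1, Udo:2.
The largest is 3 (to Beata and Frank), so the eccentricity of Ben is 3.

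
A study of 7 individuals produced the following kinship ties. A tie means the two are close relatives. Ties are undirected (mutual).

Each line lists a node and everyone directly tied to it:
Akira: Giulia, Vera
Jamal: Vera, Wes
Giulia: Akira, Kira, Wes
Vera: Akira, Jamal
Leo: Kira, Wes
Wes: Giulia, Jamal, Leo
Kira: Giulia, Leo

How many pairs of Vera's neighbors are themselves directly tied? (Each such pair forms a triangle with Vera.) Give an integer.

0

Vera's neighbors are Akira and Jamal, but none of them are tied to each other, so no triangle contains Vera.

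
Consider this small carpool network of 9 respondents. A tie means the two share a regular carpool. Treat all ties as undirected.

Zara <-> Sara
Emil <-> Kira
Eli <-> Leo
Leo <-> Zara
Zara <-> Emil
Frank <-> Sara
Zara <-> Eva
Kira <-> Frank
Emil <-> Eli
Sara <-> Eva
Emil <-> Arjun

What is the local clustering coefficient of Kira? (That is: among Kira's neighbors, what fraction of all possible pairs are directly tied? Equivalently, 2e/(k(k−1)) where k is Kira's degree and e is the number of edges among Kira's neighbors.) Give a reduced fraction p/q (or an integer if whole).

0

Kira's neighbors: Emil and Frank (k = 2).
Possible neighbor pairs: C(2,2) = 1. Edges among them: none → e = 0.
Clustering(Kira) = 0/1.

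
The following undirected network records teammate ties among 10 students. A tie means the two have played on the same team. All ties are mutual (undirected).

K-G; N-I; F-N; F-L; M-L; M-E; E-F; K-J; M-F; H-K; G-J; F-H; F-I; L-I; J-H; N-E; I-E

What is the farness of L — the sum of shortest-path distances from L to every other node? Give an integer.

19

Distances from L: E:2, F:1, G:4, H:2, I:1, J:3, K:3, M:1, N:2.
Sum = 2 + 1 + 4 + 2 + 1 + 3 + 3 + 1 + 2 = 19.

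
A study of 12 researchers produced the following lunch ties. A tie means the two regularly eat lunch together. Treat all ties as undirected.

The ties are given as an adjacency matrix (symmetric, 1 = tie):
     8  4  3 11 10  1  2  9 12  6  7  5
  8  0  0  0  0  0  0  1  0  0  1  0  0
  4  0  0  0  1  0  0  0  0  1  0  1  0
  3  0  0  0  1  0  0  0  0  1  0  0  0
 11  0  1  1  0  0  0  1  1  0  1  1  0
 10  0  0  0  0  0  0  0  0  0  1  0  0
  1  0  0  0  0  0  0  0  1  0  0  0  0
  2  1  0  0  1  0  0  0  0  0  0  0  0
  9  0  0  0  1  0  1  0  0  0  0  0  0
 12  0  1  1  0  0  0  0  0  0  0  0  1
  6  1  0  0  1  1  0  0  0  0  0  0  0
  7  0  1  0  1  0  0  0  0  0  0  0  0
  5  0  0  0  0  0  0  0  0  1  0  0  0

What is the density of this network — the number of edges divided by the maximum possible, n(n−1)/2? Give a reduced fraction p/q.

There are 14 edges and 12 nodes, so the maximum possible is C(12,2) = 66.
Density = 14/66 = 7/33.

7/33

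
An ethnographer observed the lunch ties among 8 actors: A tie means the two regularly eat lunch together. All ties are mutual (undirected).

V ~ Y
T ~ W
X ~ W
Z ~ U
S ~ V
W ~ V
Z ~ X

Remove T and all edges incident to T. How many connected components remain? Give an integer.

1

T's neighbors (W) remain reachable from one another through other ties, so the rest of the network stays in one piece.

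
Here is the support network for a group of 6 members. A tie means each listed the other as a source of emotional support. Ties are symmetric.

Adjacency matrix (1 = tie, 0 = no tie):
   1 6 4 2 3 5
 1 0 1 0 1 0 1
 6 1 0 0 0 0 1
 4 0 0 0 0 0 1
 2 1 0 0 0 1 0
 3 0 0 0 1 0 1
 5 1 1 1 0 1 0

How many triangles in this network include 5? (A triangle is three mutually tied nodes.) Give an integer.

5's neighbors: 1, 3, 4, and 6.
Neighbor pairs that are themselves tied: 5–1–6. Each forms one triangle with 5, for 1 in total.

1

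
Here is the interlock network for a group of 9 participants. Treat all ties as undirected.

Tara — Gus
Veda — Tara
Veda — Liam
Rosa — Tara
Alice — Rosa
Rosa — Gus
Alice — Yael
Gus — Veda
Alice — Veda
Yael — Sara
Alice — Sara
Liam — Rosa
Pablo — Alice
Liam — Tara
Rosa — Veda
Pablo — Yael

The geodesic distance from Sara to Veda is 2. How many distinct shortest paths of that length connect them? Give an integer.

1

The shortest distance is 2, and the only length-2 path is Sara–Alice–Veda. So there is exactly 1 shortest path.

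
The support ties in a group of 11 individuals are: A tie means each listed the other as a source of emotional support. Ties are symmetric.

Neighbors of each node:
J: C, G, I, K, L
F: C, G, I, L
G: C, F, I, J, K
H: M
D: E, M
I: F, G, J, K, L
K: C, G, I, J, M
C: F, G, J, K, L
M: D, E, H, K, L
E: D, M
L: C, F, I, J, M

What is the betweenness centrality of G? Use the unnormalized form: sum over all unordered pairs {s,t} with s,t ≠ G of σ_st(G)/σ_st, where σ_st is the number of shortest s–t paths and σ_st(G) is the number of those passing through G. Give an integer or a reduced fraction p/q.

47/60

Pairs whose geodesics pass through G — F–J: 1/4; F–K: 1/3; I–C: 1/5.
All other pairs contribute 0.
Summing the contributions gives betweenness(G) = 47/60.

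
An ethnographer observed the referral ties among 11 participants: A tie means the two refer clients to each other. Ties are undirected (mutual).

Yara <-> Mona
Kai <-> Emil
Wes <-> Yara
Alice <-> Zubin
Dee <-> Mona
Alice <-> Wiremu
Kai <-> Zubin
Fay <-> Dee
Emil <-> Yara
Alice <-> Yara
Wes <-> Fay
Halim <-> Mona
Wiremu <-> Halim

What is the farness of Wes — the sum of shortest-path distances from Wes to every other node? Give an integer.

22

Distances from Wes: Alice:2, Dee:2, Emil:2, Fay:1, Halim:3, Kai:3, Mona:2, Wiremu:3, Yara:1, Zubin:3.
Sum = 2 + 2 + 2 + 1 + 3 + 3 + 2 + 3 + 1 + 3 = 22.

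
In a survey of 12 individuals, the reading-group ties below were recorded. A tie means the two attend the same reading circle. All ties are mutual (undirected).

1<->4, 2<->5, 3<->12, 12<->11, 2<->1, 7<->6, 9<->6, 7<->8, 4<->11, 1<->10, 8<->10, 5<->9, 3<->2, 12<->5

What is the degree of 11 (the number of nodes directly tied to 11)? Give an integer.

2

11 is directly tied to 4 and 12. That is 2 neighbors, so the degree of 11 is 2.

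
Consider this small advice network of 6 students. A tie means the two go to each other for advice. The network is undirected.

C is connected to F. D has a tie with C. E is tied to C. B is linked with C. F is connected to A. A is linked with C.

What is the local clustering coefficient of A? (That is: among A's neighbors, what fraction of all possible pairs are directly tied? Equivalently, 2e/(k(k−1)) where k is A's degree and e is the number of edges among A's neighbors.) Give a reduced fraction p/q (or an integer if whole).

A's neighbors: C and F (k = 2).
Possible neighbor pairs: C(2,2) = 1. Edges among them: C–F → e = 1.
Clustering(A) = 1/1.

1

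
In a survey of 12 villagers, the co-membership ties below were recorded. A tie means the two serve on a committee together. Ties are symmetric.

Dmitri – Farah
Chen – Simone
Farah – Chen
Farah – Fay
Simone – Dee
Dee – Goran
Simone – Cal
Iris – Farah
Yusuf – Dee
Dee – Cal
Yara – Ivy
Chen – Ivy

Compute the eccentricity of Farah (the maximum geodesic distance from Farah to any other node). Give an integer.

4

Distances from Farah: Cal:3, Chen:1, Dee:3, Dmitri:1, Fay:1, Goran:4, Iris:1, Ivy:2, Simone:2, Yara:3, Yusuf:4.
The largest is 4 (to Goran and Yusuf), so the eccentricity of Farah is 4.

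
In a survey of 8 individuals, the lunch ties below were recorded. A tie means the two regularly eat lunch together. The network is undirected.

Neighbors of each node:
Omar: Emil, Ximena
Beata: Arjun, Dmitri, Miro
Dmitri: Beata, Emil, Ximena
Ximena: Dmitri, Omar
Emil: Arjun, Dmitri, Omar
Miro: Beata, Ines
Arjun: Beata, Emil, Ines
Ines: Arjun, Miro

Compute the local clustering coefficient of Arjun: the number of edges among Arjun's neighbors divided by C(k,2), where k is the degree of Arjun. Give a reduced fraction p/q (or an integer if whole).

Arjun's neighbors: Beata, Emil, and Ines (k = 3).
Possible neighbor pairs: C(3,2) = 3. Edges among them: none → e = 0.
Clustering(Arjun) = 0/3 = 0.

0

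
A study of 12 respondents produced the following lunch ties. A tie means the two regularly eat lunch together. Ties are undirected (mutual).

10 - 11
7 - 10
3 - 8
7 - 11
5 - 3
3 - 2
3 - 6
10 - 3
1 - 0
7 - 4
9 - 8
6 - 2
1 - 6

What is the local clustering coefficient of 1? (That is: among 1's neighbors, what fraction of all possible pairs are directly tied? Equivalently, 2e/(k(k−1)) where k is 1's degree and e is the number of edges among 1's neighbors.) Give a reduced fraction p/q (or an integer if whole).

0

1's neighbors: 0 and 6 (k = 2).
Possible neighbor pairs: C(2,2) = 1. Edges among them: none → e = 0.
Clustering(1) = 0/1.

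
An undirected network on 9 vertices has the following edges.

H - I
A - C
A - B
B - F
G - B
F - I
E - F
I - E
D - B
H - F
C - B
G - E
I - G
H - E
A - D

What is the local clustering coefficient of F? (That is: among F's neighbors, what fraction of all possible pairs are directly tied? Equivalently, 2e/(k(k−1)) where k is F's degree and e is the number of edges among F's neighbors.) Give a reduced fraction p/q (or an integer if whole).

F's neighbors: B, E, H, and I (k = 4).
Possible neighbor pairs: C(4,2) = 6. Edges among them: E–H, E–I, H–I → e = 3.
Clustering(F) = 3/6 = 1/2.

1/2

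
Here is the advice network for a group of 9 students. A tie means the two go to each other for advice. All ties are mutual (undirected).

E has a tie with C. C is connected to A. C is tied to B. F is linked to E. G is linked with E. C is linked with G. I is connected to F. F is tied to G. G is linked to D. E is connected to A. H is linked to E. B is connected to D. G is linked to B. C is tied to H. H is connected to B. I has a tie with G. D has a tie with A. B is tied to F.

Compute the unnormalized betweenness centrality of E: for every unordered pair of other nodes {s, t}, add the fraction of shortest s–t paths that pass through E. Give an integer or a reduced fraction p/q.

Pairs whose geodesics pass through E — G–H: 1/3; G–A: 1/3; F–H: 1/2; F–A: 1; F–C: 1/3; H–A: 1/2; H–I: 2/5; A–I: 2/4.
All other pairs contribute 0.
Summing the contributions gives betweenness(E) = 39/10.

39/10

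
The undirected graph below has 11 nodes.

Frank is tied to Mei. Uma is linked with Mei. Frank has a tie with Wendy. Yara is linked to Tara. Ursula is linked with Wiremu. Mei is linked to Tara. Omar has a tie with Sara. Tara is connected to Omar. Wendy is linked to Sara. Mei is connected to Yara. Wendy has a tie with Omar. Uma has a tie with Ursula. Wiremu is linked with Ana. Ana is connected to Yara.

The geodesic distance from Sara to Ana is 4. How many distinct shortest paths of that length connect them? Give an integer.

1

The shortest distance is 4, and the only length-4 path is Sara–Omar–Tara–Yara–Ana. So there is exactly 1 shortest path.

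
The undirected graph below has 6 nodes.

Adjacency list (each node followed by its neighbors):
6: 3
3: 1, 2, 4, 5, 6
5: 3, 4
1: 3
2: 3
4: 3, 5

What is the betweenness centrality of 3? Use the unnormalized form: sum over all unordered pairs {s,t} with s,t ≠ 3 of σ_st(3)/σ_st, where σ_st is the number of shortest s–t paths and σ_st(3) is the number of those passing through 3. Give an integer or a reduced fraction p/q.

9

Pairs whose geodesics pass through 3 — 2–4: 1; 2–1: 1; 2–5: 1; 2–6: 1; 4–1: 1; 4–6: 1; 1–5: 1; 1–6: 1; 5–6: 1.
All other pairs contribute 0.
Summing the contributions gives betweenness(3) = 9.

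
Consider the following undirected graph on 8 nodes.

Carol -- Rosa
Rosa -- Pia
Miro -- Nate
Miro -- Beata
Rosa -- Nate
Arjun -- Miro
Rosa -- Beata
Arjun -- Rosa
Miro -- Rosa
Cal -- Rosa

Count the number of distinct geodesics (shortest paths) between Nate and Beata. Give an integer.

2

The shortest distance is 2. The length-2 paths are: Nate–Rosa–Beata; Nate–Miro–Beata.
That gives 2 distinct shortest paths.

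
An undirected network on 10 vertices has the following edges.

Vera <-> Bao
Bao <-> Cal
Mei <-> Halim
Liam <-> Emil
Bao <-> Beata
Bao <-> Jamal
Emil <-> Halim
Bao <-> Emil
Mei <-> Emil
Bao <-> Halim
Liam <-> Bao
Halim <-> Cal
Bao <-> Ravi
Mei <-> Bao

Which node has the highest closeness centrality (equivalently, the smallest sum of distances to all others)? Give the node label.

Farness (sum of distances to all others) for each node — Bao:9, Beata:17, Cal:16, Emil:14, Halim:14, Jamal:17, Liam:16, Mei:15, Ravi:17, Vera:17.
The smallest farness is 9, for Bao, so Bao has the highest closeness.

Bao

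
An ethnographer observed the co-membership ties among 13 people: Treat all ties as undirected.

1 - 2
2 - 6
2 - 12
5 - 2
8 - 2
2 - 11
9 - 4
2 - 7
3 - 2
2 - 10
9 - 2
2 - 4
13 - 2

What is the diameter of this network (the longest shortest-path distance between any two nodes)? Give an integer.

2

Eccentricity of each node (its greatest distance to any other): 1:2, 2:1, 3:2, 4:2, 5:2, 6:2, 7:2, 8:2, 9:2, 10:2, 11:2, 12:2, 13:2.
The maximum eccentricity is 2, realized for instance by the pair 1–12 via 1 – 2 – 12. So the diameter is 2.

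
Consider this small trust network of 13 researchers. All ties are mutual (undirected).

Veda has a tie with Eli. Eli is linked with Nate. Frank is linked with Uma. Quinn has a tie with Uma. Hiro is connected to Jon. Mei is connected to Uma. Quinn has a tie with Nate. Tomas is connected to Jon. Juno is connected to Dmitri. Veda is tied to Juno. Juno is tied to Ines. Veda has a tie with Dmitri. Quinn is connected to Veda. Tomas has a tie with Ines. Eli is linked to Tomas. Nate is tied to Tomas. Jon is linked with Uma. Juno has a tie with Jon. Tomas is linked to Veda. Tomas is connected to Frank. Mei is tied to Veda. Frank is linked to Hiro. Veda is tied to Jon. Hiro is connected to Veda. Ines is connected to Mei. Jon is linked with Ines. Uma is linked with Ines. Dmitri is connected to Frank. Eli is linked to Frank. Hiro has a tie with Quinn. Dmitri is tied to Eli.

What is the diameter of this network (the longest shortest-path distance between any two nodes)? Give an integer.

3

Eccentricity of each node (its greatest distance to any other): Dmitri:2, Eli:2, Frank:2, Hiro:2, Ines:2, Jon:2, Juno:3, Mei:3, Nate:3, Quinn:2, Tomas:2, Uma:2, Veda:2.
The maximum eccentricity is 3, realized for instance by the pair Juno–Nate via Juno – Veda – Tomas – Nate. So the diameter is 3.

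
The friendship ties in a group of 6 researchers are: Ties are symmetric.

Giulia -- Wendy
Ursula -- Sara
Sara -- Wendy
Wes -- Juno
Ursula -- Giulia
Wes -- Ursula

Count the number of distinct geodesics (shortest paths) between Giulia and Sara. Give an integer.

2

The shortest distance is 2. The length-2 paths are: Giulia–Ursula–Sara; Giulia–Wendy–Sara.
That gives 2 distinct shortest paths.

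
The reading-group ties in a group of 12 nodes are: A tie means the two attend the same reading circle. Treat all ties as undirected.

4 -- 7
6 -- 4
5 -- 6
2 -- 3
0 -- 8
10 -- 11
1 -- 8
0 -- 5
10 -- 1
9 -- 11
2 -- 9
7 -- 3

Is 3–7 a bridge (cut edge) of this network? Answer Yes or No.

No

Even without that edge, 3 still reaches 7 via 3 – 2 – 9 – 11 – 10 – 1 – 8 – 0 – 5 – 6 – 4 – 7, so the network stays connected. Not a bridge.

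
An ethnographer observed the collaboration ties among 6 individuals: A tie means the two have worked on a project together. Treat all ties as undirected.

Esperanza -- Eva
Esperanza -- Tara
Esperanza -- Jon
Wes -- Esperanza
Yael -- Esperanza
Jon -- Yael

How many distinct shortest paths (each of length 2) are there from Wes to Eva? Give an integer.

1

The shortest distance is 2, and the only length-2 path is Wes–Esperanza–Eva. So there is exactly 1 shortest path.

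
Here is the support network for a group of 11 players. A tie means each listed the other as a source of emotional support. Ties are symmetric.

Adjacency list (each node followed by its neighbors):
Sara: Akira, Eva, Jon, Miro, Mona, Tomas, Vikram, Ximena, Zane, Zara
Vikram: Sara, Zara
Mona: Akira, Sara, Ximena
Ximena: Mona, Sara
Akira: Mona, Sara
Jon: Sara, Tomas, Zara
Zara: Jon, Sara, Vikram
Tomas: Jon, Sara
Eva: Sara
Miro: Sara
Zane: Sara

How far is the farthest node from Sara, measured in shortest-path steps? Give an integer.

1

Distances from Sara: Akira:1, Eva:1, Jon:1, Miro:1, Mona:1, Tomas:1, Vikram:1, Ximena:1, Zane:1, Zara:1.
The largest is 1 (to Zara, Ximena, Vikram, Akira, Zane, Tomas, Miro, Jon, Mona, and Eva), so the eccentricity of Sara is 1.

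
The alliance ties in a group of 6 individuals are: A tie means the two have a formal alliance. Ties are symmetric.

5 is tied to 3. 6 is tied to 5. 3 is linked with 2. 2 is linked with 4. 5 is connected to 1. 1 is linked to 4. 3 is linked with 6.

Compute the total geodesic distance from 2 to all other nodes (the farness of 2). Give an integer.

Distances from 2: 1:2, 3:1, 4:1, 5:2, 6:2.
Sum = 2 + 1 + 1 + 2 + 2 = 8.

8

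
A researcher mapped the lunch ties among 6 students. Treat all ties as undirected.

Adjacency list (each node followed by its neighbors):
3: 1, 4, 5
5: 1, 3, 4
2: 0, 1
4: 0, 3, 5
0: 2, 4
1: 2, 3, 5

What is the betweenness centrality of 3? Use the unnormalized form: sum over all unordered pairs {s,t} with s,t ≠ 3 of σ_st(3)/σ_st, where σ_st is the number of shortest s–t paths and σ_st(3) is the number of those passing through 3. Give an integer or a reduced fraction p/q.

Pairs whose geodesics pass through 3 — 4–1: 1/2.
All other pairs contribute 0.
Summing the contributions gives betweenness(3) = 1/2.

1/2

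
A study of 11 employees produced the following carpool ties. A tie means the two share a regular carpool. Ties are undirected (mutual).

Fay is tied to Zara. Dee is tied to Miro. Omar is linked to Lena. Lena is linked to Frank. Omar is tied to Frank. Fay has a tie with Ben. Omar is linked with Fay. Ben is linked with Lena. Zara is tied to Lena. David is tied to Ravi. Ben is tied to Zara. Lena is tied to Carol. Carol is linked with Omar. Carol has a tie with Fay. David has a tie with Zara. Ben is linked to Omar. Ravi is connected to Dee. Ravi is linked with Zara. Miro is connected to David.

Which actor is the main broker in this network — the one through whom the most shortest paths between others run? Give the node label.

Unnormalized betweenness of each node: Ben:23/12, Carol:1/4, David:15/2, Dee:1/2, Fay:9/2, Frank:0, Lena:21/2, Miro:1/2, Omar:31/12, Ravi:15/2, Zara:97/4.
Zara has the largest value, 97/4, making it the main broker — the node through which the most shortest paths run.

Zara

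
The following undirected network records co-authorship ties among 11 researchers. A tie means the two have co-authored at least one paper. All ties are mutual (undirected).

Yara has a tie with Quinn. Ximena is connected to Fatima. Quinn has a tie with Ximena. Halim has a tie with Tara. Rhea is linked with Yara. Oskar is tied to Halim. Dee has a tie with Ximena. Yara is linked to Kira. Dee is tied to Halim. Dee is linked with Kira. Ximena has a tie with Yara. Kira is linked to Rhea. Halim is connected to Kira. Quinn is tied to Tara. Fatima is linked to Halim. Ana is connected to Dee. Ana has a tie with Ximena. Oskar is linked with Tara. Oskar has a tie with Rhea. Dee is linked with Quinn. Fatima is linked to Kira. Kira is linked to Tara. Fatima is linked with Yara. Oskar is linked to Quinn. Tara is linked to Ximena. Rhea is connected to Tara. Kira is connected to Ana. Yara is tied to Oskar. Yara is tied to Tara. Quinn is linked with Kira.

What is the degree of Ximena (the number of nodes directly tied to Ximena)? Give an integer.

Ximena is directly tied to Ana, Dee, Fatima, Quinn, Tara, and Yara. That is 6 neighbors, so the degree of Ximena is 6.

6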